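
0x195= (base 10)405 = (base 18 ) 149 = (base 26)ff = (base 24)GL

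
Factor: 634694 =2^1*29^1*31^1*353^1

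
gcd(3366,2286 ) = 18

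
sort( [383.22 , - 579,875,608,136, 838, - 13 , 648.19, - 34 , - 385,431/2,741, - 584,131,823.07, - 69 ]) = [ - 584, - 579, -385, - 69, - 34,  -  13, 131,136 , 431/2, 383.22,  608,648.19,741, 823.07, 838,875]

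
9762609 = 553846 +9208763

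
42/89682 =7/14947=0.00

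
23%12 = 11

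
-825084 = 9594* ( - 86 ) 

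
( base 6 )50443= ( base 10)6651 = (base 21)f1f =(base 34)5pl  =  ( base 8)14773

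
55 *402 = 22110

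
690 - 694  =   - 4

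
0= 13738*0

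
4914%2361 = 192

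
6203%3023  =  157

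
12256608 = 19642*624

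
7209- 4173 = 3036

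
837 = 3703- 2866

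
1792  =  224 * 8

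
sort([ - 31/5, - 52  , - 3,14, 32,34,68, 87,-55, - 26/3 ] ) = [-55, - 52, - 26/3, - 31/5,-3, 14, 32,34 , 68 , 87] 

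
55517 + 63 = 55580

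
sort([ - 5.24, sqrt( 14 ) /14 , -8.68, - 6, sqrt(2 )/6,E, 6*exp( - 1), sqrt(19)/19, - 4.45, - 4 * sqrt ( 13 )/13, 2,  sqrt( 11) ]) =[ - 8.68, - 6, - 5.24 , -4.45, - 4*sqrt( 13 )/13,sqrt( 19 )/19 , sqrt(2)/6, sqrt( 14 ) /14  ,  2, 6*exp( - 1 ),  E,sqrt( 11) ] 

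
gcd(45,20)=5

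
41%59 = 41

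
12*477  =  5724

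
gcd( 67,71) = 1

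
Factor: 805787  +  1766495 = 2^1*59^1 * 21799^1 = 2572282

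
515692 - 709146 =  - 193454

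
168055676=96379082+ 71676594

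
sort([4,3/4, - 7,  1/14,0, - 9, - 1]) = [-9, - 7, - 1,0, 1/14, 3/4, 4 ]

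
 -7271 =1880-9151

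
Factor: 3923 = 3923^1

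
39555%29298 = 10257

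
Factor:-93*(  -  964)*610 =2^3*3^1*5^1*31^1*61^1*241^1 = 54687720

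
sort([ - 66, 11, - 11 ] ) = [ - 66, - 11, 11]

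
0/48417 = 0 = 0.00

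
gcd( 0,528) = 528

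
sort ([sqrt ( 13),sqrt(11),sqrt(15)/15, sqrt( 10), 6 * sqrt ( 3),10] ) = [ sqrt( 15)/15,sqrt(10),sqrt( 11),sqrt ( 13),10,6*sqrt( 3 )] 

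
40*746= 29840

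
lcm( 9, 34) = 306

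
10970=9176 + 1794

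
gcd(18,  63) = 9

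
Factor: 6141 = 3^1 * 23^1*89^1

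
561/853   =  561/853 = 0.66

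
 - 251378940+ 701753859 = 450374919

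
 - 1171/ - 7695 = 1171/7695 = 0.15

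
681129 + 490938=1172067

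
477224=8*59653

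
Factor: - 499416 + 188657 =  - 310759 = - 109^1*2851^1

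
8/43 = 8/43 = 0.19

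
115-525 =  - 410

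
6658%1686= 1600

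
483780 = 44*10995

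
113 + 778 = 891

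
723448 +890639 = 1614087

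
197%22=21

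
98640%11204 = 9008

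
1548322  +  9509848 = 11058170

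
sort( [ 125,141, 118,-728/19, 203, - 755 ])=[ - 755, - 728/19 , 118, 125,141, 203] 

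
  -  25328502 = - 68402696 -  - 43074194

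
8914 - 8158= 756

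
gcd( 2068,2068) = 2068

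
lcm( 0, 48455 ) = 0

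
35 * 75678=2648730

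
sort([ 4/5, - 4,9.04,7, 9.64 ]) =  [ - 4,4/5 , 7, 9.04 , 9.64]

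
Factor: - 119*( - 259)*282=2^1*3^1*7^2*17^1*37^1*47^1=   8691522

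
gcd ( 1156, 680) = 68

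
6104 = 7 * 872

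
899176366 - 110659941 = 788516425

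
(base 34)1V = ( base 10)65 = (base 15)45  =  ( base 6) 145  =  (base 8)101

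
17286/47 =17286/47=367.79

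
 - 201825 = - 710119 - -508294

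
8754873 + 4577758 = 13332631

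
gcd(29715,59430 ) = 29715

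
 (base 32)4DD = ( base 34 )3V3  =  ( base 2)1000110101101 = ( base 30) 50P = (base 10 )4525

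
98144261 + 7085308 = 105229569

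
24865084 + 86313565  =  111178649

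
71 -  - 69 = 140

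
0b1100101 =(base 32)35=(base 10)101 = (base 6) 245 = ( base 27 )3K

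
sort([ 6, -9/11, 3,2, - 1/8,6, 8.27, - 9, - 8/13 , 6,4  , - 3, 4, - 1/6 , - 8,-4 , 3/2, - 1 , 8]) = [ - 9 , - 8 , - 4,  -  3 , - 1 , - 9/11,  -  8/13, - 1/6, - 1/8, 3/2,  2,  3,4, 4, 6, 6 , 6, 8, 8.27 ] 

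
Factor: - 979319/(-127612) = 2^( - 2 )*11^1*17^1*61^(-1)*523^ ( - 1)  *5237^1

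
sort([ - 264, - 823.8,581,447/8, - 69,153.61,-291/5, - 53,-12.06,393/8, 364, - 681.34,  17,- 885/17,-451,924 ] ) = [ - 823.8,- 681.34,- 451,-264,-69, - 291/5,- 53, - 885/17 , - 12.06,17,393/8,447/8, 153.61, 364,581,924]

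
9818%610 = 58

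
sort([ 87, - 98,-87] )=[ - 98, - 87,87]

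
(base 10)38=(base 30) 18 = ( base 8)46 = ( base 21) 1h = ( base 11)35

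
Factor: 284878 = 2^1*11^1*23^1*563^1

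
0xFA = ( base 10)250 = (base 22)b8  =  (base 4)3322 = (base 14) 13c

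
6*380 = 2280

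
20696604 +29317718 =50014322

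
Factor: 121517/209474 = 2^( - 1 )*11^1*17^ ( - 1)*61^( - 1)*101^( - 1 )*11047^1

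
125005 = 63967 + 61038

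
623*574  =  357602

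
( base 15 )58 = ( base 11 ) 76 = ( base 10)83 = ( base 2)1010011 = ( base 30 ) 2n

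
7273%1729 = 357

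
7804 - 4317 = 3487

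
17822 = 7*2546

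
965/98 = 9 + 83/98=9.85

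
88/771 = 88/771 =0.11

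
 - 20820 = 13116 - 33936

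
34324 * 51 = 1750524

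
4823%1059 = 587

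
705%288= 129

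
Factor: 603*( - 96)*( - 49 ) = 2^5*3^3 * 7^2 * 67^1 =2836512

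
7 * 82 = 574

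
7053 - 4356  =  2697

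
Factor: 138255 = 3^1*5^1*13^1 * 709^1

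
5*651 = 3255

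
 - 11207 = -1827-9380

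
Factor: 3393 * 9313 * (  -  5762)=-182073489858  =  -2^1 * 3^2  *13^1*29^1*43^1*67^2*139^1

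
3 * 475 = 1425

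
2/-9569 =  - 1 + 9567/9569=- 0.00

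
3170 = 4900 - 1730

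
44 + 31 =75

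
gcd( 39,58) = 1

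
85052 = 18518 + 66534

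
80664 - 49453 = 31211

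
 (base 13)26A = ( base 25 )h1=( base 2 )110101010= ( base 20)116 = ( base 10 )426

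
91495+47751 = 139246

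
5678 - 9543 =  - 3865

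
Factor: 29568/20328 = 2^4*11^( - 1) = 16/11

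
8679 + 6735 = 15414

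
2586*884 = 2286024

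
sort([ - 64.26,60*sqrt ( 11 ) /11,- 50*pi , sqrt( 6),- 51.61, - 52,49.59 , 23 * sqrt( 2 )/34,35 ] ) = [  -  50 * pi, - 64.26,  -  52 ,-51.61,23 *sqrt( 2)/34, sqrt( 6 ), 60*sqrt(11 ) /11,35, 49.59 ]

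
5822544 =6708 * 868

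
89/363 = 89/363 = 0.25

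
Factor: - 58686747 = - 3^1*7^1*2794607^1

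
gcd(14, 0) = 14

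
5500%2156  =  1188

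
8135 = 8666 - 531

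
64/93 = 64/93= 0.69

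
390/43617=130/14539=0.01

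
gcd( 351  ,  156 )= 39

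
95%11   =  7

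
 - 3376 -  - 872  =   - 2504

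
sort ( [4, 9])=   [4, 9] 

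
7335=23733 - 16398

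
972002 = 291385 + 680617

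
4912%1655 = 1602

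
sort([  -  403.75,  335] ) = [ - 403.75, 335 ] 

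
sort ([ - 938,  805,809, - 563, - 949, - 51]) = [ - 949,- 938, - 563,-51,805,809]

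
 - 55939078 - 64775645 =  - 120714723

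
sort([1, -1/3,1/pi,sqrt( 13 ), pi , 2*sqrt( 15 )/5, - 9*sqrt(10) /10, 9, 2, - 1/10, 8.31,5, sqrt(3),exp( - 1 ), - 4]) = [ - 4, - 9*sqrt(10) /10, - 1/3, - 1/10, 1/pi,exp( - 1),1, 2*sqrt( 15)/5,sqrt( 3 ),2,pi , sqrt( 13), 5,8.31,9]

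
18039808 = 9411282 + 8628526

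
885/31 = 885/31 = 28.55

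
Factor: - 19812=-2^2 * 3^1 * 13^1*127^1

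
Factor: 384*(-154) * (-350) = 20697600 = 2^9*3^1*5^2*7^2 * 11^1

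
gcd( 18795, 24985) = 5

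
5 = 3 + 2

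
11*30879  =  339669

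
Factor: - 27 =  - 3^3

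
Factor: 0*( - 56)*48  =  0=0^1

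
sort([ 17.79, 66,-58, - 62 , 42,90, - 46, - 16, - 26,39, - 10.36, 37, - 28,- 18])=[ - 62, -58,  -  46  ,- 28,-26, -18 , - 16,-10.36 , 17.79 , 37,39,42, 66, 90 ] 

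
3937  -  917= 3020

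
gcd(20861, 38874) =1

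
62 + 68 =130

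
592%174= 70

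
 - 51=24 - 75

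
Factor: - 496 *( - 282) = 139872 =2^5* 3^1*31^1*47^1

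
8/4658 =4/2329=0.00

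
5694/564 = 10 + 9/94 = 10.10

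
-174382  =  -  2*87191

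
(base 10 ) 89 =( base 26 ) 3b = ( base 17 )54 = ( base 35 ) 2j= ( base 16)59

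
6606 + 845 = 7451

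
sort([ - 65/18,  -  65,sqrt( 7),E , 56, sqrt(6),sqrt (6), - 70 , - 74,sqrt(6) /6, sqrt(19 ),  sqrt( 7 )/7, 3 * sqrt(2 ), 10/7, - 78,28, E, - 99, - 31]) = [-99, - 78, - 74, - 70 ,-65, - 31, - 65/18, sqrt(7)/7, sqrt(6)/6, 10/7,sqrt( 6),sqrt(6 ),sqrt ( 7),E, E, 3 * sqrt(2), sqrt(19), 28,56]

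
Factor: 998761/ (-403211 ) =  - 23227/9377 = - 9377^( - 1 ) * 23227^1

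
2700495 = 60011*45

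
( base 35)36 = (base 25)4B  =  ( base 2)1101111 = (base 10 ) 111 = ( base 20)5b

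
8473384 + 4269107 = 12742491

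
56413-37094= 19319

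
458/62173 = 458/62173  =  0.01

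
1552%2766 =1552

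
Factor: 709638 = 2^1 * 3^1*118273^1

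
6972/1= 6972=6972.00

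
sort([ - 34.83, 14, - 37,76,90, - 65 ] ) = [ - 65, - 37,  -  34.83, 14, 76, 90]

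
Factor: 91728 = 2^4*3^2*7^2*13^1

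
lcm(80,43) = 3440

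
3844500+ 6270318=10114818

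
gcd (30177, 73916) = 1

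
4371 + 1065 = 5436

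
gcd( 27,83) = 1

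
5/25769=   5/25769 = 0.00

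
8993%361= 329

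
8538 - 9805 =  - 1267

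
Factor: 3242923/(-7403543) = - 7^( - 1)*719^( - 1)*1471^( - 1)*3242923^1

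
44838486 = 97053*462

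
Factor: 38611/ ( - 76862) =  - 2^ ( - 1)*38431^( - 1)*38611^1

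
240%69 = 33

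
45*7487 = 336915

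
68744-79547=-10803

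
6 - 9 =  - 3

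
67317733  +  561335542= 628653275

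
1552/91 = 1552/91 = 17.05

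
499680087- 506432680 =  - 6752593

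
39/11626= 39/11626 = 0.00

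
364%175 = 14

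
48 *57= 2736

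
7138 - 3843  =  3295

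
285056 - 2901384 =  - 2616328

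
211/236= 211/236 = 0.89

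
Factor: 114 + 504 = 2^1*3^1*103^1 = 618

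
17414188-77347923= - 59933735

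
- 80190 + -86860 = -167050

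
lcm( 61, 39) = 2379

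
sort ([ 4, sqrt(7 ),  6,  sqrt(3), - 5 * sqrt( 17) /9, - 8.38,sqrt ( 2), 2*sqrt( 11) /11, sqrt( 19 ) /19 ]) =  [ - 8.38 , -5*sqrt(17) /9, sqrt(19) /19,2 * sqrt(11) /11,sqrt(2), sqrt (3 ),sqrt (7), 4 , 6]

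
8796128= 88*99956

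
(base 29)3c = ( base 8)143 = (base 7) 201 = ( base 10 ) 99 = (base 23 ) 47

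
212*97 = 20564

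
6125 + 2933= 9058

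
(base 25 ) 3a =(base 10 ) 85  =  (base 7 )151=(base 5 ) 320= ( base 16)55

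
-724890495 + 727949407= 3058912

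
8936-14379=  - 5443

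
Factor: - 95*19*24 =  - 43320 = - 2^3* 3^1*5^1*19^2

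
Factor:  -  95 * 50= - 4750 = -2^1*5^3* 19^1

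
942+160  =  1102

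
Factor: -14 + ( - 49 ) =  - 3^2*7^1 = - 63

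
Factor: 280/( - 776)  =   - 5^1*7^1*97^( - 1) = - 35/97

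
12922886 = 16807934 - 3885048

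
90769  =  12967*7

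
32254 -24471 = 7783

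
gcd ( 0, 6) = 6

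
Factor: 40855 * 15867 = 3^2 * 5^1*41^1*43^1 * 8171^1  =  648246285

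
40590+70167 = 110757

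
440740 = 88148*5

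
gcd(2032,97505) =1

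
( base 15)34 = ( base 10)49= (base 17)2F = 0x31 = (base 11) 45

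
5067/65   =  77 + 62/65= 77.95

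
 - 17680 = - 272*65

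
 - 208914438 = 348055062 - 556969500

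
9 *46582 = 419238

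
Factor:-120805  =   - 5^1*37^1*653^1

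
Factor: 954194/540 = 477097/270= 2^(-1 )*3^( - 3)*5^( - 1)*47^1*10151^1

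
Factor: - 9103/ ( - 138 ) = 2^( - 1)*3^( - 1) * 23^( - 1 )*9103^1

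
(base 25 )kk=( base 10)520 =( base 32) G8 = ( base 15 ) 24a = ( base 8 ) 1010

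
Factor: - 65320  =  -2^3 * 5^1 * 23^1*71^1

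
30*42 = 1260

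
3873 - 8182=-4309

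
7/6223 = 1/889 = 0.00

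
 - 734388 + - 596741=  - 1331129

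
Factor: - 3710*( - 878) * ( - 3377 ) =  - 2^2*5^1*7^1*11^1*53^1*307^1* 439^1  =  - 11000172260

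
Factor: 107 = 107^1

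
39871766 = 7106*5611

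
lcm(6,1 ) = 6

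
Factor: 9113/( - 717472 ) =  -2^(  -  5)*7^( - 1 )*13^1*701^1*3203^( - 1) 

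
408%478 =408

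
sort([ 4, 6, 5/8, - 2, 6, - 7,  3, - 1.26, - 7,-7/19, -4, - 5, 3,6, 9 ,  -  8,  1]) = [ - 8, - 7, - 7, - 5, - 4, - 2,- 1.26, -7/19 , 5/8,1,3,  3,4, 6,  6,6,9]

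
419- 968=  - 549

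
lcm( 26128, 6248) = 287408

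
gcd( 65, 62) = 1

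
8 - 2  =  6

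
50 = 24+26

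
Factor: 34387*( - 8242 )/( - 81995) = 283417654/81995 = 2^1*5^( - 1) *13^1*23^( - 2)*31^ (  -  1)*137^1*251^1*317^1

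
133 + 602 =735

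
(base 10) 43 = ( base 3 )1121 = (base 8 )53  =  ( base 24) 1J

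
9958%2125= 1458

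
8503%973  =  719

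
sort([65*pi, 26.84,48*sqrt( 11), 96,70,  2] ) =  [2,26.84, 70,96, 48 * sqrt( 11),65*pi] 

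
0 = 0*878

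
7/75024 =7/75024 = 0.00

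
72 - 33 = 39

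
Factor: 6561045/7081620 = 437403/472108 = 2^( - 2) * 3^1*7^( - 1)*13^(  -  1)*211^1 * 691^1*1297^ (  -  1)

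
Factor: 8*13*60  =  6240 =2^5 * 3^1 * 5^1 * 13^1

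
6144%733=280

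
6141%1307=913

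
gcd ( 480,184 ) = 8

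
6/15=2/5 = 0.40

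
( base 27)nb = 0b1001111000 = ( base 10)632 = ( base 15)2C2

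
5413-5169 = 244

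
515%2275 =515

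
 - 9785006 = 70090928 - 79875934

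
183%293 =183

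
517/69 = 517/69 = 7.49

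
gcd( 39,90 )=3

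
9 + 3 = 12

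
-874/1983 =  - 874/1983 = -0.44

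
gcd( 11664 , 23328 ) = 11664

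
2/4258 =1/2129 = 0.00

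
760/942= 380/471 = 0.81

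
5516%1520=956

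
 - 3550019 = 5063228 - 8613247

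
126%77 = 49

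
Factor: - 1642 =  - 2^1* 821^1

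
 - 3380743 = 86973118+-90353861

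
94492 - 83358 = 11134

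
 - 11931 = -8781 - 3150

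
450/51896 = 225/25948 = 0.01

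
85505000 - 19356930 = 66148070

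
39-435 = -396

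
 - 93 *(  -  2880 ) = 267840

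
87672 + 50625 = 138297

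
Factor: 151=151^1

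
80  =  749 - 669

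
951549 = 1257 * 757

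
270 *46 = 12420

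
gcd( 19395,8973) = 9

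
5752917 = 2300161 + 3452756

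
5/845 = 1/169  =  0.01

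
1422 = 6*237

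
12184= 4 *3046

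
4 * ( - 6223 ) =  - 24892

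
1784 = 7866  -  6082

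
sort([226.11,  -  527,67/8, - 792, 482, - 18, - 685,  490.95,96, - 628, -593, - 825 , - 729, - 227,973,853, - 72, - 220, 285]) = [- 825, -792, - 729, - 685, - 628, - 593, - 527, - 227, - 220, - 72,-18,67/8 , 96,226.11,285 , 482 , 490.95,  853,973 ] 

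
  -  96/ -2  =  48 + 0/1=48.00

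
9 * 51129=460161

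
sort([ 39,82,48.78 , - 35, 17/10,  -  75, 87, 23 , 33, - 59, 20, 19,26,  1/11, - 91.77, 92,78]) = [-91.77, - 75, - 59, - 35,1/11,17/10 , 19,20,23,26,33, 39,48.78 , 78,82,87,92 ] 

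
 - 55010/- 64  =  859 + 17/32 =859.53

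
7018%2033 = 919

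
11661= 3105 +8556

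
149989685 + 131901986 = 281891671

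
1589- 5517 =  - 3928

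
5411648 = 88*61496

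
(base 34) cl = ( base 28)f9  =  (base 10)429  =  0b110101101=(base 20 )119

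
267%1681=267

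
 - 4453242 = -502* 8871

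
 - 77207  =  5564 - 82771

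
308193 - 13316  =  294877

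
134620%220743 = 134620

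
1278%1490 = 1278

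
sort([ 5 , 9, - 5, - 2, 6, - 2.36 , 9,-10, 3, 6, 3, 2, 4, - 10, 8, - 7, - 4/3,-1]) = [ - 10, - 10,- 7, - 5,  -  2.36,-2,- 4/3,-1, 2, 3,3, 4, 5, 6, 6, 8 , 9,9 ] 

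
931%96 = 67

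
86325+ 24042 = 110367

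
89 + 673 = 762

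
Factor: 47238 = 2^1 * 3^1*7873^1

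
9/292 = 9/292  =  0.03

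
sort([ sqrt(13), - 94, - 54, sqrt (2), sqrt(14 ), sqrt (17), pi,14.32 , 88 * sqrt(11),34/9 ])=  [ - 94,-54, sqrt( 2 ), pi,sqrt(13), sqrt ( 14), 34/9,  sqrt ( 17), 14.32, 88*sqrt ( 11)]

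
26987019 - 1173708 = 25813311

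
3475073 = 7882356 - 4407283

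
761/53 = 761/53 = 14.36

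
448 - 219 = 229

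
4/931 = 4/931  =  0.00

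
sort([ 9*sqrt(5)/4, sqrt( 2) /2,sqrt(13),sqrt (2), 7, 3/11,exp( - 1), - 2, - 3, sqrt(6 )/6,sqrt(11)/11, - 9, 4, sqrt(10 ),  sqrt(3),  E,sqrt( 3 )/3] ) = [-9, - 3, - 2,3/11, sqrt(11) /11,exp(  -  1 ),  sqrt( 6 )/6,  sqrt(3)/3, sqrt( 2 )/2,sqrt( 2 ), sqrt(3),E,sqrt ( 10 ), sqrt(13 ),4,9*sqrt( 5)/4,7]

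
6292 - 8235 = -1943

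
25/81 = 25/81  =  0.31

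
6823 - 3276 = 3547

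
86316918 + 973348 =87290266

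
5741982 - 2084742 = 3657240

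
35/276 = 35/276 = 0.13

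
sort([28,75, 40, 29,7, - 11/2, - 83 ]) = [ - 83, - 11/2,7 , 28,29, 40,75 ] 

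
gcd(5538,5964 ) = 426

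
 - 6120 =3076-9196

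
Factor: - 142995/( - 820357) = 3^1*5^1*179^( - 1)*4583^( - 1)* 9533^1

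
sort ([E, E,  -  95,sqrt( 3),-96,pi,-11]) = [ - 96, - 95,  -  11, sqrt (3 ),E, E, pi] 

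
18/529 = 18/529 = 0.03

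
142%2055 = 142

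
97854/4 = 24463 + 1/2 = 24463.50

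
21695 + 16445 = 38140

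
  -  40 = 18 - 58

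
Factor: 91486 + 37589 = 129075 =3^1 *5^2 * 1721^1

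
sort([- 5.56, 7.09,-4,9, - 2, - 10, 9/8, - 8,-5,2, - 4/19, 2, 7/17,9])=[-10, - 8,-5.56,-5, - 4, - 2, - 4/19,7/17,9/8,2, 2, 7.09,9, 9]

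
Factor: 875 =5^3 *7^1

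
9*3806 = 34254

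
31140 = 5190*6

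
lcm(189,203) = 5481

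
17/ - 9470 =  - 1 + 9453/9470=- 0.00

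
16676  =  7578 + 9098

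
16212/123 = 131 + 33/41  =  131.80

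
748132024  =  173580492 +574551532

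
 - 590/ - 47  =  590/47 = 12.55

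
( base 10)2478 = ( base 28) 34e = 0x9AE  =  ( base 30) 2MI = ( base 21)5d0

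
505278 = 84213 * 6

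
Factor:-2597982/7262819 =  -2^1 * 3^1 * 191^1 * 2267^1 * 7262819^( -1 ) 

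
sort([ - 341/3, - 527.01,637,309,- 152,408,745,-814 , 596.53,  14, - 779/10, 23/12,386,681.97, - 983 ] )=[-983, -814 ,-527.01, - 152 ,- 341/3,-779/10,23/12,14,309,386, 408,596.53, 637 , 681.97,745]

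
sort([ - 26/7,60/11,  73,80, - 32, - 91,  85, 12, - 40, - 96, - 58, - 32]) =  [  -  96, - 91, - 58, - 40, - 32, - 32,-26/7, 60/11,12,73,80,85]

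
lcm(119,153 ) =1071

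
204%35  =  29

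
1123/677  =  1+446/677= 1.66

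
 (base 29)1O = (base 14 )3b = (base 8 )65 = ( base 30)1N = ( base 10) 53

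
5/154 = 5/154  =  0.03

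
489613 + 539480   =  1029093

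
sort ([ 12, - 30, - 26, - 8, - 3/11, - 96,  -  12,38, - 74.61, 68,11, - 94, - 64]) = [ - 96 , - 94, - 74.61, - 64, - 30,  -  26, - 12,-8, - 3/11, 11,12,38,68 ]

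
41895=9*4655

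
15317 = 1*15317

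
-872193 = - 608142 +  - 264051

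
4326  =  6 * 721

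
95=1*95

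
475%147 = 34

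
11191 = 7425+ 3766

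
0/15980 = 0 = 0.00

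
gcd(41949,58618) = 79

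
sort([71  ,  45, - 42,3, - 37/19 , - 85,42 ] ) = [- 85, - 42 , - 37/19, 3,42, 45, 71 ]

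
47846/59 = 47846/59 =810.95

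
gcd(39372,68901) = 9843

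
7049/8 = 7049/8 = 881.12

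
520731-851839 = - 331108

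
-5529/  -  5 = 1105 + 4/5 = 1105.80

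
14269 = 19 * 751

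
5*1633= 8165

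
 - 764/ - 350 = 382/175 = 2.18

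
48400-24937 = 23463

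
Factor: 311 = 311^1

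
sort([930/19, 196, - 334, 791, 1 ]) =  [ - 334, 1,  930/19 , 196 , 791]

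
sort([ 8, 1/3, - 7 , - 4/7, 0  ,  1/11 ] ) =[ - 7, - 4/7, 0,  1/11 , 1/3, 8]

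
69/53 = 69/53 = 1.30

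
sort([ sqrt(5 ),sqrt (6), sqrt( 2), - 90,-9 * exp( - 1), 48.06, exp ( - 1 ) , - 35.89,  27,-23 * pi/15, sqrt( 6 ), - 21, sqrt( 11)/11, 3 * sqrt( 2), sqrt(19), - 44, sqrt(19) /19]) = [-90,-44,  -  35.89,-21, - 23*pi/15,-9*exp( - 1),sqrt(19 ) /19, sqrt(11)/11, exp (- 1 ), sqrt( 2), sqrt( 5 ), sqrt(6 ),sqrt(6 ),3 * sqrt(2), sqrt(19),27, 48.06] 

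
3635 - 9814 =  -6179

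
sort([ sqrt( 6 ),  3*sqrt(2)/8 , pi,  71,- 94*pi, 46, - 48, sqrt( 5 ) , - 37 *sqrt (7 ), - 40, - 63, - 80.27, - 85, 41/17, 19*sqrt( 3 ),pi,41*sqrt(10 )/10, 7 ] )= [ - 94*pi ,-37 * sqrt(7 ), - 85, - 80.27, - 63, - 48, - 40, 3*sqrt( 2 ) /8,sqrt( 5), 41/17,sqrt ( 6), pi , pi,  7, 41*sqrt ( 10)/10,  19*sqrt(3 ), 46  ,  71 ]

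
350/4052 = 175/2026 = 0.09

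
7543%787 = 460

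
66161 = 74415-8254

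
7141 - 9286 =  - 2145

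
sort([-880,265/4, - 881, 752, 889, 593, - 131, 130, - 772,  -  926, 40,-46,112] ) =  [ - 926,  -  881,-880,-772, - 131 , - 46, 40 , 265/4, 112, 130,593 , 752, 889 ] 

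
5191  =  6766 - 1575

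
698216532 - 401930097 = 296286435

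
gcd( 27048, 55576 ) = 8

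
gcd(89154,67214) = 2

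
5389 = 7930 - 2541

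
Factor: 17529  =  3^1*5843^1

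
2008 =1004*2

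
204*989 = 201756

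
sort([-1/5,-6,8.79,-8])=[ - 8, - 6, - 1/5,8.79] 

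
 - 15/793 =-15/793 = - 0.02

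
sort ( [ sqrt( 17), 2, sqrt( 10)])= [ 2, sqrt (10),sqrt( 17 )]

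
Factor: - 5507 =-5507^1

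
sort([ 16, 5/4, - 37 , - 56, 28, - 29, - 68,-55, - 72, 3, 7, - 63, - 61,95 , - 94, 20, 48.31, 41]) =[  -  94, - 72, - 68, - 63,- 61, - 56, - 55,-37, - 29,5/4,3,  7, 16, 20, 28,41, 48.31,95 ] 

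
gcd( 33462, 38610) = 2574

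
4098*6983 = 28616334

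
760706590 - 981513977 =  - 220807387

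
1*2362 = 2362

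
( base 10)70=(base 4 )1012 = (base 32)26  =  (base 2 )1000110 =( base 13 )55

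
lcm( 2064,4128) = 4128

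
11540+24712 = 36252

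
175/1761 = 175/1761=0.10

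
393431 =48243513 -47850082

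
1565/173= 9 + 8/173 =9.05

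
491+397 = 888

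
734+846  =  1580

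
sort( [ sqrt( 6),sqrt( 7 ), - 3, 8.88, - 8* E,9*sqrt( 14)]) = [ - 8*E, - 3, sqrt( 6),sqrt( 7), 8.88,  9 * sqrt(14)] 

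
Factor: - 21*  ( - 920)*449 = 2^3 * 3^1*5^1*7^1 *23^1 *449^1=8674680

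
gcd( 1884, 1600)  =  4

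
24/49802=12/24901 =0.00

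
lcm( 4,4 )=4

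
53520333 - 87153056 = - 33632723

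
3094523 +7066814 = 10161337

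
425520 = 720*591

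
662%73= 5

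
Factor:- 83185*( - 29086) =2^1 * 5^1*127^1 *131^1*14543^1 = 2419518910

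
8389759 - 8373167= 16592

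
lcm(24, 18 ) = 72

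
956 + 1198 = 2154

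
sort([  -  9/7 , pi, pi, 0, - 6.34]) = [-6.34,-9/7,0, pi, pi ]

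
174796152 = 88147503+86648649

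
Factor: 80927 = 7^1*11^1*1051^1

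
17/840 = 17/840 = 0.02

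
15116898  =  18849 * 802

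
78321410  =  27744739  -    -  50576671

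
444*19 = 8436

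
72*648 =46656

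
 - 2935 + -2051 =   -  4986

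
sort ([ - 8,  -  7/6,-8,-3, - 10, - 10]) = [ - 10, - 10,  -  8, - 8, - 3 , - 7/6 ] 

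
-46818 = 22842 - 69660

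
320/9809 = 320/9809  =  0.03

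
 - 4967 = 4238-9205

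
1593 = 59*27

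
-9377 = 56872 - 66249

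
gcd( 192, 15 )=3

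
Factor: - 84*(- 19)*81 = 129276 =2^2 * 3^5*7^1*19^1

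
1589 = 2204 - 615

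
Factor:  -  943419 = -3^1*107^1* 2939^1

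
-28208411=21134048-49342459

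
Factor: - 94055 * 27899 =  - 2624040445= - 5^1*13^1 * 23^1*1213^1*1447^1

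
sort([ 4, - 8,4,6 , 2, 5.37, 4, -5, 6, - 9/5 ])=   [ - 8, - 5, - 9/5, 2,  4,4,4 , 5.37,6,6]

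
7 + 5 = 12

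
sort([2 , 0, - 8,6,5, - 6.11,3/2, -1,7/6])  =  [-8, - 6.11, - 1, 0,7/6, 3/2,2,5, 6]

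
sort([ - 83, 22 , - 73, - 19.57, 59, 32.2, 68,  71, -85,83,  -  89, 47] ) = [ - 89 ,-85,-83,  -  73, -19.57,22, 32.2,47, 59, 68,71, 83 ]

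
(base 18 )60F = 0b11110100111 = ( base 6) 13023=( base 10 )1959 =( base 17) 6D4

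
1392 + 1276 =2668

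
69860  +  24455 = 94315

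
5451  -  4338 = 1113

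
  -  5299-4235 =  - 9534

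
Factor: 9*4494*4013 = 162309798=2^1*3^3*7^1*107^1*4013^1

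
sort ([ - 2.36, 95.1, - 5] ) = [ - 5, - 2.36, 95.1 ]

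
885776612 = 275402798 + 610373814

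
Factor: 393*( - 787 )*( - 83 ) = 3^1*83^1*131^1  *  787^1  =  25671153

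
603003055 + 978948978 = 1581952033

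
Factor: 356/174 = 2^1*3^( - 1)*29^( - 1) * 89^1 =178/87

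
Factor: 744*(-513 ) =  - 2^3*3^4*19^1* 31^1 = - 381672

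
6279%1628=1395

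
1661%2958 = 1661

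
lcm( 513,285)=2565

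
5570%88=26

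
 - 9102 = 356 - 9458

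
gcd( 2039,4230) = 1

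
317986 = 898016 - 580030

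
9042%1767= 207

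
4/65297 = 4/65297 = 0.00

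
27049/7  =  27049/7 = 3864.14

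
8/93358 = 4/46679 = 0.00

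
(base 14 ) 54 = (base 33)28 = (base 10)74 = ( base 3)2202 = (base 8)112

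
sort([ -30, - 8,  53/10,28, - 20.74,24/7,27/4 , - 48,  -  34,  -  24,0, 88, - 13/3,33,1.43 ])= [  -  48 ,-34, - 30, - 24, - 20.74, - 8, - 13/3 , 0,1.43,24/7,53/10,27/4,28,33,88]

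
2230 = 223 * 10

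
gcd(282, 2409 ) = 3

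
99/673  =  99/673 = 0.15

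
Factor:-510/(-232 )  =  2^( - 2)  *  3^1*5^1*17^1*29^( - 1 ) = 255/116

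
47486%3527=1635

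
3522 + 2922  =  6444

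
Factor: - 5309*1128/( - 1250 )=2^2*3^1* 5^(-4)*47^1*5309^1 = 2994276/625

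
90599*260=23555740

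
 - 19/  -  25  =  19/25=0.76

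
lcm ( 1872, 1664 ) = 14976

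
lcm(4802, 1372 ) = 9604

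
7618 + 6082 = 13700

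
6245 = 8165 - 1920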